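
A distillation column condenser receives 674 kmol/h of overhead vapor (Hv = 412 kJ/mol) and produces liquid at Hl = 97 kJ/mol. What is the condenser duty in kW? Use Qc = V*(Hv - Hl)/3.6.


Qc = 674 * (412 - 97) / 3.6 = 674 * 315 / 3.6 = 58980

58980 kW


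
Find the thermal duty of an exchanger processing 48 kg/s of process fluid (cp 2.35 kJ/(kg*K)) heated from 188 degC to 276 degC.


Q = m_dot * cp * delta_T
delta_T = 276 - 188 = 88 K
Q = 48 * 2.35 * 88
= 112.8 * 88
= 9926.4 kW

9926.4 kW


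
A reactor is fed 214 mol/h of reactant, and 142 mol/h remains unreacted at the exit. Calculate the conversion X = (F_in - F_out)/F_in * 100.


X = (F_in - F_out) / F_in * 100
Moles reacted = 214 - 142 = 72
X = 72 / 214 * 100
= 0.3364 * 100
= 33.64 %

33.64 %


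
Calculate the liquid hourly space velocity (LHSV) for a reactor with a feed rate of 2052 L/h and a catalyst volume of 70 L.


LHSV = volumetric feed rate / catalyst volume
= 2052 L/h / 70 L
= 29.31 h^-1

29.31 h^-1


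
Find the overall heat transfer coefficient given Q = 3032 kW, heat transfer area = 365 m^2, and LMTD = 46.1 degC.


From Q = U*A*LMTD, U = Q / (A * LMTD)
U = 3032 / (365 * 46.1) = 3032 / 16826.5 = 0.1802

0.1802 kW/(m^2*K)


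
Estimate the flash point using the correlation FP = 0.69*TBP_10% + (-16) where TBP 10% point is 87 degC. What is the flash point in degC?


FP = 0.69 * 87 + (-16) = 44.03

44.03 degC


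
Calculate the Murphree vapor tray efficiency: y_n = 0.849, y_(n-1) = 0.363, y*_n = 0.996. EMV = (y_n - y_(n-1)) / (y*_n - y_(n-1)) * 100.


Murphree vapor efficiency: EMV = (y_n - y_(n-1)) / (y*_n - y_(n-1)) * 100
EMV = (0.849 - 0.363) / (0.996 - 0.363) * 100 = 0.486 / 0.633 * 100 = 76.78

76.78 %


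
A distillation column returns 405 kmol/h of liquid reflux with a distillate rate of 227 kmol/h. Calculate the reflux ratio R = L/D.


Reflux ratio definition: R = L / D (liquid returned / distillate withdrawn)
L = 405 kmol/h, D = 227 kmol/h
R = 405 / 227 = 1.784

1.784


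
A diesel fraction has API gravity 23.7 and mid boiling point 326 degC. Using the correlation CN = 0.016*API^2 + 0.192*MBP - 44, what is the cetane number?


CN = 0.016 * 23.7^2 + 0.192 * 326 - 44
CN = 8.98704 + 62.592 - 44 = 27.57904

27.57904


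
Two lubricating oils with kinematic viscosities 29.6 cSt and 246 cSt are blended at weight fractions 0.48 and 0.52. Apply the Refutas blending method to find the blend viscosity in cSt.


Refutas method: VBN_i = 14.534*ln(ln(visc_i + 0.8)) + 10.975, blended linearly by mass fraction; since VBN is linear in VBI_i = ln(ln(visc_i + 0.8)) and the fractions sum to 1, blend VBI directly: visc = exp(exp(VBI_blend)) - 0.8
VBI_1 = ln(ln(29.6 + 0.8)) = 1.22801
VBI_2 = ln(ln(246 + 0.8)) = 1.70631
VBI_blend = 0.48 * 1.22801 + 0.52 * 1.70631 = 1.47673
visc_blend = exp(exp(1.47673)) - 0.8 = 78.93

78.93 cSt


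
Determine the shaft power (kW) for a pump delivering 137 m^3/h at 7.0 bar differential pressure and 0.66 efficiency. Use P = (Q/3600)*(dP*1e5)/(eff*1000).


Q = 137 / 3600 = 0.0380556 m^3/s
P = 0.0380556 * (7.0 * 1e5) / 0.66 / 1000 = 40.36

40.36 kW


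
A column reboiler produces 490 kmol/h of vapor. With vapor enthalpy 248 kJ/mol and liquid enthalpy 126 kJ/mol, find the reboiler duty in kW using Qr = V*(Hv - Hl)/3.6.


Qr = 490 * (248 - 126) / 3.6 = 490 * 122 / 3.6 = 16610

16610 kW


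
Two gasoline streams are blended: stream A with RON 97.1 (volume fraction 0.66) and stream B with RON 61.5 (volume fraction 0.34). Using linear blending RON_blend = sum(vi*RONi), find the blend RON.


Linear blending: RON_blend = sum(vi * RONi)
Contribution 1: 0.66 * 97.1 = 64.086
Contribution 2: 0.34 * 61.5 = 20.91
RON_blend = 64.086 + 20.91 = 84.996

84.996


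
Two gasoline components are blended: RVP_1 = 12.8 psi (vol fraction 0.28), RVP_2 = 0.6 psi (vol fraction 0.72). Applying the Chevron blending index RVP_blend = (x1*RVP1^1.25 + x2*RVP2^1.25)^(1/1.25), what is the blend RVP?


Chevron index: RVP_blend = (sum xi*RVPi^1.25)^(1/1.25)
RVP^1.25 terms: 0.28 * 12.8^1.25 + 0.72 * 0.6^1.25 = 7.15928
RVP_blend = 7.15928^(1/1.25) = 4.829

4.829 psi


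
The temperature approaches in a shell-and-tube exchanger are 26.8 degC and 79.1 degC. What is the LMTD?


LMTD = (dT1 - dT2) / ln(dT1/dT2)
= (26.8 - 79.1) / ln(26.8 / 79.1) = -52.3 / -1.08231 = 48.32

48.32 degC


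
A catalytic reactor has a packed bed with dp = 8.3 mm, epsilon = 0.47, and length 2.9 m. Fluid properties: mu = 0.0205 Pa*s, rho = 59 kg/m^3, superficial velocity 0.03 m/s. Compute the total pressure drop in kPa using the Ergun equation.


dp = 8.3 mm = 0.0083 m
Viscous term = 150*0.0205*0.03*(1-0.47)^2 / (0.0083^2*0.47^3) = 3623
Inertial term = 1.75*59*0.03^2*(1-0.47) / (0.0083*0.47^3) = 57.1527
dP/L = 3623 + 57.1527 = 3680.15 Pa/m
dP = 3680.15 * 2.9 / 1000 = 10.67 kPa

10.67 kPa


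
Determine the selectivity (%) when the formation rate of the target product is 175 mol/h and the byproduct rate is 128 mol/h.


Selectivity = desired / (desired + undesired) * 100
Total products = 175 + 128 = 303 mol/h
S = 175 / 303 * 100
= 0.5776 * 100
= 57.76 %

57.76 %


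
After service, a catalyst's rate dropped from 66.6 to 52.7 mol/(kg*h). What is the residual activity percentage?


Activity (%) = (rate_used / rate_fresh) * 100
rate_used = 52.7, rate_fresh = 66.6
= (52.7 / 66.6) * 100
= 0.7913 * 100 = 79.13

79.13 %


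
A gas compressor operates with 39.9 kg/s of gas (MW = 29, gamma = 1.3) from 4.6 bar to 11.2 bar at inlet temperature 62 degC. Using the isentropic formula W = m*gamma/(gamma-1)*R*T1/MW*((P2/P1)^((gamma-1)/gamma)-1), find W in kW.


Isentropic work: W = m*(gamma/(gamma-1))*(R*T1/MW)*((P2/P1)^((gamma-1)/gamma) - 1)
T1 = 62 + 273.15 = 335.15 K
Pressure ratio = 11.2 / 4.6 = 2.43478
Exponent = (1.3 - 1)/1.3 = 0.230769
(P2/P1)^exp - 1 = 2.43478^0.230769 - 1 = 0.227956
W = 39.9 * 1.3 / 0.3 * 8.314 * 335.15 / 29 * 0.227956 = 3787

3787 kW


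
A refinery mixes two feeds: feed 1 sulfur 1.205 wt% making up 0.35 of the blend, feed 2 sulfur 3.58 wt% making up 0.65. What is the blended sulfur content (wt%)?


Linear sulfur blending: S_blend = x1*S1 + x2*S2
Contribution 1: 0.35 * 1.205 = 0.42175 wt%
Contribution 2: 0.65 * 3.58 = 2.327 wt%
S_blend = 0.42175 + 2.327 = 2.74875

2.74875 wt%


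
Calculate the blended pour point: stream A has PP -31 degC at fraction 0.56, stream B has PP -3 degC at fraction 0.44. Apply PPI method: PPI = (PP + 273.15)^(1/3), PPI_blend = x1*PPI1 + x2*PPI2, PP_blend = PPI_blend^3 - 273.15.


PPI_1 = (-31 + 273.15)^(1/3) = 6.232967
PPI_2 = (-3 + 273.15)^(1/3) = 6.464501
PPI_blend = 0.56 * 6.232967 + 0.44 * 6.464501 = 6.334842
PP_blend = 6.334842^3 - 273.15 = 254.2186 - 273.15 = -18.93

-18.93 degC


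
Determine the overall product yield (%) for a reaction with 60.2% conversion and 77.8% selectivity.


Overall yield = conversion (%) * selectivity (%) / 100
Conversion = 60.2%, Selectivity = 77.8%
Y = 60.2 * 77.8 / 100
= 46.8356 %

46.8356 %


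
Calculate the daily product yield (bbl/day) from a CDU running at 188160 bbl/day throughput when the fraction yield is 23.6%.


Crude throughput = 188160 bbl/day
Fraction yield = 23.6%
yield = throughput * fraction / 100
yield = 188160 * 23.6 / 100 = 44405.76

44405.76 bbl/day


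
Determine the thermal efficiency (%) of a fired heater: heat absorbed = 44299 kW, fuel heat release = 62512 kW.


Furnace efficiency = Q_absorbed / Q_fuel * 100
= 44299 / 62512 * 100 = 70.86

70.86 %


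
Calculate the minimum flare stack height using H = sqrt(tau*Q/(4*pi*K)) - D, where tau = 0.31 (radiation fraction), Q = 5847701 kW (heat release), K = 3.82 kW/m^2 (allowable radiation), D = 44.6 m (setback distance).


tau*Q/(4*pi*K) = 0.31 * 5847701 / (4 * pi * 3.82) = 37763.6
sqrt(37763.6) = 194.329
H = 194.329 - 44.6 = 149.7

149.7 m


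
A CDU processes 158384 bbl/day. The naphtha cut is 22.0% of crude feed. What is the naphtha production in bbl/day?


Crude throughput = 158384 bbl/day
Fraction yield = 22.0%
yield = throughput * fraction / 100
yield = 158384 * 22.0 / 100 = 34844.48

34844.48 bbl/day


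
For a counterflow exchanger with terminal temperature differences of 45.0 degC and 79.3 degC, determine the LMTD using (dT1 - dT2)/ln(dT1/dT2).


LMTD = (dT1 - dT2) / ln(dT1/dT2)
= (45.0 - 79.3) / ln(45.0 / 79.3) = -34.3 / -0.566576 = 60.54

60.54 degC


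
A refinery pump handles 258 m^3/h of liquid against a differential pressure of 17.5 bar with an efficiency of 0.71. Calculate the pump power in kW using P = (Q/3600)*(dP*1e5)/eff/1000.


Q = 258 / 3600 = 0.0716667 m^3/s
P = 0.0716667 * (17.5 * 1e5) / 0.71 / 1000 = 176.6

176.6 kW


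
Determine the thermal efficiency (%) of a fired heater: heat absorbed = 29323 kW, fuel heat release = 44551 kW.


Furnace efficiency = Q_absorbed / Q_fuel * 100
= 29323 / 44551 * 100 = 65.82

65.82 %


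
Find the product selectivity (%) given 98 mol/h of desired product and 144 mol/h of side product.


Selectivity = desired / (desired + undesired) * 100
Total products = 98 + 144 = 242 mol/h
S = 98 / 242 * 100
= 0.4050 * 100
= 40.50 %

40.50 %


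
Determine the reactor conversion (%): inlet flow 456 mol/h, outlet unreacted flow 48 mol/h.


X = (F_in - F_out) / F_in * 100
Moles reacted = 456 - 48 = 408
X = 408 / 456 * 100
= 0.8947 * 100
= 89.47 %

89.47 %


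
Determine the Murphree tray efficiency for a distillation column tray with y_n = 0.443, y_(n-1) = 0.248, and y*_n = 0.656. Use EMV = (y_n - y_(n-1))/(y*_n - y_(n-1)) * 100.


Murphree vapor efficiency: EMV = (y_n - y_(n-1)) / (y*_n - y_(n-1)) * 100
EMV = (0.443 - 0.248) / (0.656 - 0.248) * 100 = 0.195 / 0.408 * 100 = 47.79

47.79 %


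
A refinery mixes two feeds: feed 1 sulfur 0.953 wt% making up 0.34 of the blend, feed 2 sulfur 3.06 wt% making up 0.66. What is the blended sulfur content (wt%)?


Linear sulfur blending: S_blend = x1*S1 + x2*S2
Contribution 1: 0.34 * 0.953 = 0.32402 wt%
Contribution 2: 0.66 * 3.06 = 2.0196 wt%
S_blend = 0.32402 + 2.0196 = 2.34362

2.34362 wt%


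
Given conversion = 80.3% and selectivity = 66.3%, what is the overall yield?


Overall yield = conversion (%) * selectivity (%) / 100
Conversion = 80.3%, Selectivity = 66.3%
Y = 80.3 * 66.3 / 100
= 53.2389 %

53.2389 %


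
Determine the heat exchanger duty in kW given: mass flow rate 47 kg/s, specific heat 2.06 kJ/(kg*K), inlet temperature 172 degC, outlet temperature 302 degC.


Q = m_dot * cp * delta_T
delta_T = 302 - 172 = 130 K
Q = 47 * 2.06 * 130
= 96.82 * 130
= 12586.6 kW

12586.6 kW


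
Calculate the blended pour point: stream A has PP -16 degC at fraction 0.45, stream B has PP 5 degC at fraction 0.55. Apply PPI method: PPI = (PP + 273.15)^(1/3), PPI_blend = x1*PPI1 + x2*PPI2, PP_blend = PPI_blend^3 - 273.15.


PPI_1 = (-16 + 273.15)^(1/3) = 6.359098
PPI_2 = (5 + 273.15)^(1/3) = 6.527693
PPI_blend = 0.45 * 6.359098 + 0.55 * 6.527693 = 6.451825
PP_blend = 6.451825^3 - 273.15 = 268.564 - 273.15 = -4.59

-4.59 degC


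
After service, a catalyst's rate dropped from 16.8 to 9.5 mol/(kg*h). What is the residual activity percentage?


Activity (%) = (rate_used / rate_fresh) * 100
rate_used = 9.5, rate_fresh = 16.8
= (9.5 / 16.8) * 100
= 0.5655 * 100 = 56.55

56.55 %


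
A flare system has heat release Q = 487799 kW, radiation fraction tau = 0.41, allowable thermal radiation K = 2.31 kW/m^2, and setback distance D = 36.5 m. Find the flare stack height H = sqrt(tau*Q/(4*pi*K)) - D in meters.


tau*Q/(4*pi*K) = 0.41 * 487799 / (4 * pi * 2.31) = 6889.74
sqrt(6889.74) = 83.0045
H = 83.0045 - 36.5 = 46.50

46.50 m


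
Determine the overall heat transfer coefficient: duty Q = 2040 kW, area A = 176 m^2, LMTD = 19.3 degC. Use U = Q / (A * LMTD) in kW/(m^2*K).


From Q = U*A*LMTD, U = Q / (A * LMTD)
U = 2040 / (176 * 19.3) = 2040 / 3396.8 = 0.6006

0.6006 kW/(m^2*K)


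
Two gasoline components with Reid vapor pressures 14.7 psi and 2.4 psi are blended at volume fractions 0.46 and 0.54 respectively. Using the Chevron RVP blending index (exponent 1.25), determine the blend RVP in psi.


Chevron index: RVP_blend = (sum xi*RVPi^1.25)^(1/1.25)
RVP^1.25 terms: 0.46 * 14.7^1.25 + 0.54 * 2.4^1.25 = 14.8536
RVP_blend = 14.8536^(1/1.25) = 8.659

8.659 psi


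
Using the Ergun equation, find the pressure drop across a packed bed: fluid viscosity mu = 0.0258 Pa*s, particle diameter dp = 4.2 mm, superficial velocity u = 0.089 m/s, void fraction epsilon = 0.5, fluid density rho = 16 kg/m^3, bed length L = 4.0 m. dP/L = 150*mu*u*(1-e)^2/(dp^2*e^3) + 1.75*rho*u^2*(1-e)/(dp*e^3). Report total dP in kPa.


dp = 4.2 mm = 0.0042 m
Viscous term = 150*0.0258*0.089*(1-0.5)^2 / (0.0042^2*0.5^3) = 39051
Inertial term = 1.75*16*0.089^2*(1-0.5) / (0.0042*0.5^3) = 211.227
dP/L = 39051 + 211.227 = 39262.2 Pa/m
dP = 39262.2 * 4.0 / 1000 = 157.0 kPa

157.0 kPa


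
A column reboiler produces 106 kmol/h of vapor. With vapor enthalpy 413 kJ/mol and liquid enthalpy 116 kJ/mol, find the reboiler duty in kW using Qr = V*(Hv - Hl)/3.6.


Qr = 106 * (413 - 116) / 3.6 = 106 * 297 / 3.6 = 8745

8745 kW


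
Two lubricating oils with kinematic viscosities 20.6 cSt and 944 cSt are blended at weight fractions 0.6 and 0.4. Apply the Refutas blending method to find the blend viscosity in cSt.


Refutas method: VBN_i = 14.534*ln(ln(visc_i + 0.8)) + 10.975, blended linearly by mass fraction; since VBN is linear in VBI_i = ln(ln(visc_i + 0.8)) and the fractions sum to 1, blend VBI directly: visc = exp(exp(VBI_blend)) - 0.8
VBI_1 = ln(ln(20.6 + 0.8)) = 1.11952
VBI_2 = ln(ln(944 + 0.8)) = 1.92439
VBI_blend = 0.6 * 1.11952 + 0.4 * 1.92439 = 1.44147
visc_blend = exp(exp(1.44147)) - 0.8 = 67.70

67.70 cSt


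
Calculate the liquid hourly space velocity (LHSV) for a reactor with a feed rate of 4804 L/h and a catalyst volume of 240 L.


LHSV = volumetric feed rate / catalyst volume
= 4804 L/h / 240 L
= 20.02 h^-1

20.02 h^-1


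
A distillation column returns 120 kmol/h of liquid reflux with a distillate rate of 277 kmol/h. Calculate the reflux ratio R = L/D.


Reflux ratio definition: R = L / D (liquid returned / distillate withdrawn)
L = 120 kmol/h, D = 277 kmol/h
R = 120 / 277 = 0.4332

0.4332


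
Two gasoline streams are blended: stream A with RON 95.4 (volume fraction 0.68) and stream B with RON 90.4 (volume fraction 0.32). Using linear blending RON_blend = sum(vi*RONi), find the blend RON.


Linear blending: RON_blend = sum(vi * RONi)
Contribution 1: 0.68 * 95.4 = 64.872
Contribution 2: 0.32 * 90.4 = 28.928
RON_blend = 64.872 + 28.928 = 93.8

93.8


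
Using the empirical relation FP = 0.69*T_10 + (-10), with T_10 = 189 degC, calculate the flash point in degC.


FP = 0.69 * 189 + (-10) = 120.41

120.41 degC


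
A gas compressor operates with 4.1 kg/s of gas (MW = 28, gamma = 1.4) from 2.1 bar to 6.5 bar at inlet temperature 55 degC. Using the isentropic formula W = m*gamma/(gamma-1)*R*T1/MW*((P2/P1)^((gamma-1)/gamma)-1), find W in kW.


Isentropic work: W = m*(gamma/(gamma-1))*(R*T1/MW)*((P2/P1)^((gamma-1)/gamma) - 1)
T1 = 55 + 273.15 = 328.15 K
Pressure ratio = 6.5 / 2.1 = 3.09524
Exponent = (1.4 - 1)/1.4 = 0.285714
(P2/P1)^exp - 1 = 3.09524^0.285714 - 1 = 0.381015
W = 4.1 * 1.4 / 0.4 * 8.314 * 328.15 / 28 * 0.381015 = 532.7

532.7 kW


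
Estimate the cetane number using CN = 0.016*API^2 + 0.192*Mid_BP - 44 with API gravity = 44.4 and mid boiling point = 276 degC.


CN = 0.016 * 44.4^2 + 0.192 * 276 - 44
CN = 31.54176 + 52.992 - 44 = 40.53376

40.53376


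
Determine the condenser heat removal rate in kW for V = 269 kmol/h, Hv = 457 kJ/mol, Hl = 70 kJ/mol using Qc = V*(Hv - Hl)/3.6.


Qc = 269 * (457 - 70) / 3.6 = 269 * 387 / 3.6 = 28920

28920 kW


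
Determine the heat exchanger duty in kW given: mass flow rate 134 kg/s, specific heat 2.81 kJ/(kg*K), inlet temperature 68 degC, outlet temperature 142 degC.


Q = m_dot * cp * delta_T
delta_T = 142 - 68 = 74 K
Q = 134 * 2.81 * 74
= 376.54 * 74
= 27863.96 kW

27863.96 kW


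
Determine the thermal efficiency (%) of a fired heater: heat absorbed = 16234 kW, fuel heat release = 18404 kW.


Furnace efficiency = Q_absorbed / Q_fuel * 100
= 16234 / 18404 * 100 = 88.21

88.21 %


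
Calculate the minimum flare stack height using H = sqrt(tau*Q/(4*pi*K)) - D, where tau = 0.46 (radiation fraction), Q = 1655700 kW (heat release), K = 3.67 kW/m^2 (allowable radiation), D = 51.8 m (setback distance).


tau*Q/(4*pi*K) = 0.46 * 1655700 / (4 * pi * 3.67) = 16514.4
sqrt(16514.4) = 128.508
H = 128.508 - 51.8 = 76.71

76.71 m


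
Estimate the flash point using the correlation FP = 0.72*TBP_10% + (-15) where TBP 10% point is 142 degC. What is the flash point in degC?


FP = 0.72 * 142 + (-15) = 87.24

87.24 degC


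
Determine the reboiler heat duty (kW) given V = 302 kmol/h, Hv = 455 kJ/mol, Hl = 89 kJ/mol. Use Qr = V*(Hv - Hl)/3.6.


Qr = 302 * (455 - 89) / 3.6 = 302 * 366 / 3.6 = 30700

30700 kW


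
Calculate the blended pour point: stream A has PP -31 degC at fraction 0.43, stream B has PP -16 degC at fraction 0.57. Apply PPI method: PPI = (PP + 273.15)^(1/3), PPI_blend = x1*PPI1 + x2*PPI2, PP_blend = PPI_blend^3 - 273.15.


PPI_1 = (-31 + 273.15)^(1/3) = 6.232967
PPI_2 = (-16 + 273.15)^(1/3) = 6.359098
PPI_blend = 0.43 * 6.232967 + 0.57 * 6.359098 = 6.304862
PP_blend = 6.304862^3 - 273.15 = 250.6264 - 273.15 = -22.52

-22.52 degC


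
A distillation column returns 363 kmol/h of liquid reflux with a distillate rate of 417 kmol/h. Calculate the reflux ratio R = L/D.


Reflux ratio definition: R = L / D (liquid returned / distillate withdrawn)
L = 363 kmol/h, D = 417 kmol/h
R = 363 / 417 = 0.8705

0.8705


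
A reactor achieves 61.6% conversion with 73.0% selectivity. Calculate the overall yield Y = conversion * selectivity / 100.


Overall yield = conversion (%) * selectivity (%) / 100
Conversion = 61.6%, Selectivity = 73.0%
Y = 61.6 * 73.0 / 100
= 44.968 %

44.968 %


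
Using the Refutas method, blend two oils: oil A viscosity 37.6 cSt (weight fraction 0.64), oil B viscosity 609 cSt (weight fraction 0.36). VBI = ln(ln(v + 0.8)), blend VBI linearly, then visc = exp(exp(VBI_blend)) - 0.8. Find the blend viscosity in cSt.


Refutas method: VBN_i = 14.534*ln(ln(visc_i + 0.8)) + 10.975, blended linearly by mass fraction; since VBN is linear in VBI_i = ln(ln(visc_i + 0.8)) and the fractions sum to 1, blend VBI directly: visc = exp(exp(VBI_blend)) - 0.8
VBI_1 = ln(ln(37.6 + 0.8)) = 1.29419
VBI_2 = ln(ln(609 + 0.8)) = 1.85835
VBI_blend = 0.64 * 1.29419 + 0.36 * 1.85835 = 1.49729
visc_blend = exp(exp(1.49729)) - 0.8 = 86.52

86.52 cSt


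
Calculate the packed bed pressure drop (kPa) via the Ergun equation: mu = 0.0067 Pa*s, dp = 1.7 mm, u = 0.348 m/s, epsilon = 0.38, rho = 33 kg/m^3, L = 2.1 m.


dp = 1.7 mm = 0.0017 m
Viscous term = 150*0.0067*0.348*(1-0.38)^2 / (0.0017^2*0.38^3) = 847774
Inertial term = 1.75*33*0.348^2*(1-0.38) / (0.0017*0.38^3) = 46483.9
dP/L = 847774 + 46483.9 = 894258 Pa/m
dP = 894258 * 2.1 / 1000 = 1878 kPa

1878 kPa


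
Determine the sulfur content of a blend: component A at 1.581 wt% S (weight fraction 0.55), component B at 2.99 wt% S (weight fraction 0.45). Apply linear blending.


Linear sulfur blending: S_blend = x1*S1 + x2*S2
Contribution 1: 0.55 * 1.581 = 0.86955 wt%
Contribution 2: 0.45 * 2.99 = 1.3455 wt%
S_blend = 0.86955 + 1.3455 = 2.21505

2.21505 wt%


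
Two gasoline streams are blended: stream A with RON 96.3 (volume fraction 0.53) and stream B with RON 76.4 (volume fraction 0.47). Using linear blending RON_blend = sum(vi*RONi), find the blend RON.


Linear blending: RON_blend = sum(vi * RONi)
Contribution 1: 0.53 * 96.3 = 51.039
Contribution 2: 0.47 * 76.4 = 35.908
RON_blend = 51.039 + 35.908 = 86.947

86.947


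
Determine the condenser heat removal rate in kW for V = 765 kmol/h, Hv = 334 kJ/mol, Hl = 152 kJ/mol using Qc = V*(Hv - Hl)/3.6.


Qc = 765 * (334 - 152) / 3.6 = 765 * 182 / 3.6 = 38680

38680 kW


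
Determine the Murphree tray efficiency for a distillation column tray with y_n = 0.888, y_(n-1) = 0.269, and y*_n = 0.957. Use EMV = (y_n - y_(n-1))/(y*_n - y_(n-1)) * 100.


Murphree vapor efficiency: EMV = (y_n - y_(n-1)) / (y*_n - y_(n-1)) * 100
EMV = (0.888 - 0.269) / (0.957 - 0.269) * 100 = 0.619 / 0.688 * 100 = 89.97

89.97 %


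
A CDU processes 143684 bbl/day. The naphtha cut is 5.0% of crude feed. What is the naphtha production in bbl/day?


Crude throughput = 143684 bbl/day
Fraction yield = 5.0%
yield = throughput * fraction / 100
yield = 143684 * 5.0 / 100 = 7184.2

7184.2 bbl/day


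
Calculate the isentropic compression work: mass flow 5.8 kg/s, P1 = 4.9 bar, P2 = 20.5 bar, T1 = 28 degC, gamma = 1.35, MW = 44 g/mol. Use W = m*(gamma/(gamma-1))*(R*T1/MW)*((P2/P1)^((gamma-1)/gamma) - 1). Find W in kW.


Isentropic work: W = m*(gamma/(gamma-1))*(R*T1/MW)*((P2/P1)^((gamma-1)/gamma) - 1)
T1 = 28 + 273.15 = 301.15 K
Pressure ratio = 20.5 / 4.9 = 4.18367
Exponent = (1.35 - 1)/1.35 = 0.259259
(P2/P1)^exp - 1 = 4.18367^0.259259 - 1 = 0.449253
W = 5.8 * 1.35 / 0.35 * 8.314 * 301.15 / 44 * 0.449253 = 571.9

571.9 kW


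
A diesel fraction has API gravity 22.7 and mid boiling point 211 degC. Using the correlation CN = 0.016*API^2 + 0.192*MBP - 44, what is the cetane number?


CN = 0.016 * 22.7^2 + 0.192 * 211 - 44
CN = 8.24464 + 40.512 - 44 = 4.75664

4.75664


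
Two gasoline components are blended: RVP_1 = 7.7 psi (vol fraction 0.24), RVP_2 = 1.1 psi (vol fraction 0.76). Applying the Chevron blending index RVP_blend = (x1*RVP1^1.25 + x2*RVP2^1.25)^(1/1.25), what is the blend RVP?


Chevron index: RVP_blend = (sum xi*RVPi^1.25)^(1/1.25)
RVP^1.25 terms: 0.24 * 7.7^1.25 + 0.76 * 1.1^1.25 = 3.93456
RVP_blend = 3.93456^(1/1.25) = 2.992

2.992 psi


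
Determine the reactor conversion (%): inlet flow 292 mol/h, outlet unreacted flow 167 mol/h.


X = (F_in - F_out) / F_in * 100
Moles reacted = 292 - 167 = 125
X = 125 / 292 * 100
= 0.4281 * 100
= 42.81 %

42.81 %


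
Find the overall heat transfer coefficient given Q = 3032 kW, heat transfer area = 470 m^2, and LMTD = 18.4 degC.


From Q = U*A*LMTD, U = Q / (A * LMTD)
U = 3032 / (470 * 18.4) = 3032 / 8648 = 0.3506

0.3506 kW/(m^2*K)


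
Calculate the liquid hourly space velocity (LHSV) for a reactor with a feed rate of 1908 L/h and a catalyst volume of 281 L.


LHSV = volumetric feed rate / catalyst volume
= 1908 L/h / 281 L
= 6.790 h^-1

6.790 h^-1


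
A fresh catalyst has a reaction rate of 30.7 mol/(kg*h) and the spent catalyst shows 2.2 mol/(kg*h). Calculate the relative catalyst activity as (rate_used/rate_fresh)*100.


Activity (%) = (rate_used / rate_fresh) * 100
rate_used = 2.2, rate_fresh = 30.7
= (2.2 / 30.7) * 100
= 0.07166 * 100 = 7.166

7.166 %


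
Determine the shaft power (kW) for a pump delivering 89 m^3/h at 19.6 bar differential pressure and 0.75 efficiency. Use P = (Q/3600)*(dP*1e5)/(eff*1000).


Q = 89 / 3600 = 0.0247222 m^3/s
P = 0.0247222 * (19.6 * 1e5) / 0.75 / 1000 = 64.61

64.61 kW


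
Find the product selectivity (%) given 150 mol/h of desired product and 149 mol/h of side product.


Selectivity = desired / (desired + undesired) * 100
Total products = 150 + 149 = 299 mol/h
S = 150 / 299 * 100
= 0.5017 * 100
= 50.17 %

50.17 %


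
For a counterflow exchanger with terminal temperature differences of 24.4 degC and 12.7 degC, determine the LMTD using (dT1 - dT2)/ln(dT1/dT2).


LMTD = (dT1 - dT2) / ln(dT1/dT2)
= (24.4 - 12.7) / ln(24.4 / 12.7) = 11.7 / 0.652981 = 17.92

17.92 degC


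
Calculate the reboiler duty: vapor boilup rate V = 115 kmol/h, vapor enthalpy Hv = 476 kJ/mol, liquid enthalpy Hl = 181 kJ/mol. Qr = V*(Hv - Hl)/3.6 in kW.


Qr = 115 * (476 - 181) / 3.6 = 115 * 295 / 3.6 = 9424

9424 kW


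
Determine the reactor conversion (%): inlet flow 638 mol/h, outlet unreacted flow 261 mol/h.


X = (F_in - F_out) / F_in * 100
Moles reacted = 638 - 261 = 377
X = 377 / 638 * 100
= 0.5909 * 100
= 59.09 %

59.09 %


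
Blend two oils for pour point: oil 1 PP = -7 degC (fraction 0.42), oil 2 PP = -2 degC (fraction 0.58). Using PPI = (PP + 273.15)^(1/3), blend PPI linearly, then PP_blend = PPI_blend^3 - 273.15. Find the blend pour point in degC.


PPI_1 = (-7 + 273.15)^(1/3) = 6.432436
PPI_2 = (-2 + 273.15)^(1/3) = 6.472467
PPI_blend = 0.42 * 6.432436 + 0.58 * 6.472467 = 6.455654
PP_blend = 6.455654^3 - 273.15 = 269.0424 - 273.15 = -4.11

-4.11 degC


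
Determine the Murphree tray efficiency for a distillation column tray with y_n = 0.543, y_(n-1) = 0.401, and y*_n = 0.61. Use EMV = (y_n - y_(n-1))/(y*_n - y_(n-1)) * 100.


Murphree vapor efficiency: EMV = (y_n - y_(n-1)) / (y*_n - y_(n-1)) * 100
EMV = (0.543 - 0.401) / (0.61 - 0.401) * 100 = 0.142 / 0.209 * 100 = 67.94

67.94 %


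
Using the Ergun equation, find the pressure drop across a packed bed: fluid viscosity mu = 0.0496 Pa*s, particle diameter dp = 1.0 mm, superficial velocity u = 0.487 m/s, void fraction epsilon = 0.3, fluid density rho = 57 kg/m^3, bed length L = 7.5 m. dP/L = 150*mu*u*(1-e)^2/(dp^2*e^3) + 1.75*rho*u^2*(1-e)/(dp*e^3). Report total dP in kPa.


dp = 1.0 mm = 0.001 m
Viscous term = 150*0.0496*0.487*(1-0.3)^2 / (0.001^2*0.3^3) = 65755800
Inertial term = 1.75*57*0.487^2*(1-0.3) / (0.001*0.3^3) = 613345
dP/L = 65755800 + 613345 = 66369100 Pa/m
dP = 66369100 * 7.5 / 1000 = 497800 kPa

497800 kPa


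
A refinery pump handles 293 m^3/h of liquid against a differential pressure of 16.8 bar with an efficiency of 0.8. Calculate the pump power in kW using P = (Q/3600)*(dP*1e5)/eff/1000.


Q = 293 / 3600 = 0.0813889 m^3/s
P = 0.0813889 * (16.8 * 1e5) / 0.8 / 1000 = 170.9

170.9 kW


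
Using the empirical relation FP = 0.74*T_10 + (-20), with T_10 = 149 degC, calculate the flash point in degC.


FP = 0.74 * 149 + (-20) = 90.26

90.26 degC


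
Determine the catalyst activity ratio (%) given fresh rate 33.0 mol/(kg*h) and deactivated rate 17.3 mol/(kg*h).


Activity (%) = (rate_used / rate_fresh) * 100
rate_used = 17.3, rate_fresh = 33.0
= (17.3 / 33.0) * 100
= 0.5242 * 100 = 52.42

52.42 %


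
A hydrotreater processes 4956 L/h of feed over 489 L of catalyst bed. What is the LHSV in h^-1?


LHSV = volumetric feed rate / catalyst volume
= 4956 L/h / 489 L
= 10.13 h^-1

10.13 h^-1


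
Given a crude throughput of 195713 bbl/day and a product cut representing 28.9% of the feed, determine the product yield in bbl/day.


Crude throughput = 195713 bbl/day
Fraction yield = 28.9%
yield = throughput * fraction / 100
yield = 195713 * 28.9 / 100 = 56561.057

56561.057 bbl/day


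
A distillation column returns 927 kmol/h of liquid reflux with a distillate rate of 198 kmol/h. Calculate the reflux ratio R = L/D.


Reflux ratio definition: R = L / D (liquid returned / distillate withdrawn)
L = 927 kmol/h, D = 198 kmol/h
R = 927 / 198 = 4.682

4.682


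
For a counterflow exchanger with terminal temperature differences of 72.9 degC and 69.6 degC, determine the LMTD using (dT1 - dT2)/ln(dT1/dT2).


LMTD = (dT1 - dT2) / ln(dT1/dT2)
= (72.9 - 69.6) / ln(72.9 / 69.6) = 3.3 / 0.0463241 = 71.24

71.24 degC


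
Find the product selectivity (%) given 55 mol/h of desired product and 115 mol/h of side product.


Selectivity = desired / (desired + undesired) * 100
Total products = 55 + 115 = 170 mol/h
S = 55 / 170 * 100
= 0.3235 * 100
= 32.35 %

32.35 %


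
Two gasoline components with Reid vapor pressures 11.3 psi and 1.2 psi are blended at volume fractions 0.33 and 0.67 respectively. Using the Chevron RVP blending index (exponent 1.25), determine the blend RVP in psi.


Chevron index: RVP_blend = (sum xi*RVPi^1.25)^(1/1.25)
RVP^1.25 terms: 0.33 * 11.3^1.25 + 0.67 * 1.2^1.25 = 7.67844
RVP_blend = 7.67844^(1/1.25) = 5.108

5.108 psi


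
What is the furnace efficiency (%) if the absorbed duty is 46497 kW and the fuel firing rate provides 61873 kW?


Furnace efficiency = Q_absorbed / Q_fuel * 100
= 46497 / 61873 * 100 = 75.15

75.15 %


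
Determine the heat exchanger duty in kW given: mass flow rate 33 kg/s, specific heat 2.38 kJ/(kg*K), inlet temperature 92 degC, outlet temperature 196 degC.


Q = m_dot * cp * delta_T
delta_T = 196 - 92 = 104 K
Q = 33 * 2.38 * 104
= 78.54 * 104
= 8168.16 kW

8168.16 kW


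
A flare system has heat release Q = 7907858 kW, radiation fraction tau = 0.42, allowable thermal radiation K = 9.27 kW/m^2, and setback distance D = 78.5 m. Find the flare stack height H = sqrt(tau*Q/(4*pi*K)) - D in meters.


tau*Q/(4*pi*K) = 0.42 * 7907858 / (4 * pi * 9.27) = 28511.4
sqrt(28511.4) = 168.853
H = 168.853 - 78.5 = 90.35

90.35 m


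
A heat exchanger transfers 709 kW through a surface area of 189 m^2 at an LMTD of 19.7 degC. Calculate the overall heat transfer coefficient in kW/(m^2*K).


From Q = U*A*LMTD, U = Q / (A * LMTD)
U = 709 / (189 * 19.7) = 709 / 3723.3 = 0.1904

0.1904 kW/(m^2*K)


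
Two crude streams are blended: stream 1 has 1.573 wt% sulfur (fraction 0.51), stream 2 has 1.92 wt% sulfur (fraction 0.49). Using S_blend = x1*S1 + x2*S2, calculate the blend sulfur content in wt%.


Linear sulfur blending: S_blend = x1*S1 + x2*S2
Contribution 1: 0.51 * 1.573 = 0.80223 wt%
Contribution 2: 0.49 * 1.92 = 0.9408 wt%
S_blend = 0.80223 + 0.9408 = 1.74303

1.74303 wt%


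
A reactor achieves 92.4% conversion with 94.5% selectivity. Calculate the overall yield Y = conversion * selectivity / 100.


Overall yield = conversion (%) * selectivity (%) / 100
Conversion = 92.4%, Selectivity = 94.5%
Y = 92.4 * 94.5 / 100
= 87.318 %

87.318 %


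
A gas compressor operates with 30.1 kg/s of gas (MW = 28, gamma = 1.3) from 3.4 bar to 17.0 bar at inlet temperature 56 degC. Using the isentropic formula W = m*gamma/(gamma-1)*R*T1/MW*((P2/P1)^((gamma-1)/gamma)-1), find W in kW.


Isentropic work: W = m*(gamma/(gamma-1))*(R*T1/MW)*((P2/P1)^((gamma-1)/gamma) - 1)
T1 = 56 + 273.15 = 329.15 K
Pressure ratio = 17.0 / 3.4 = 5
Exponent = (1.3 - 1)/1.3 = 0.230769
(P2/P1)^exp - 1 = 5^0.230769 - 1 = 0.449775
W = 30.1 * 1.3 / 0.3 * 8.314 * 329.15 / 28 * 0.449775 = 5734

5734 kW


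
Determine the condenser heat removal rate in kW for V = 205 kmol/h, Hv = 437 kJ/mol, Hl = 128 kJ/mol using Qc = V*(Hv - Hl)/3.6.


Qc = 205 * (437 - 128) / 3.6 = 205 * 309 / 3.6 = 17600

17600 kW


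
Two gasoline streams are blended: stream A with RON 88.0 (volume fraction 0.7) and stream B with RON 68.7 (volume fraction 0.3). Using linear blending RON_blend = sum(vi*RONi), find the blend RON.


Linear blending: RON_blend = sum(vi * RONi)
Contribution 1: 0.7 * 88.0 = 61.6
Contribution 2: 0.3 * 68.7 = 20.61
RON_blend = 61.6 + 20.61 = 82.21

82.21


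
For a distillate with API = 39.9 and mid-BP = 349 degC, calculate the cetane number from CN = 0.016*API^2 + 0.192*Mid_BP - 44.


CN = 0.016 * 39.9^2 + 0.192 * 349 - 44
CN = 25.47216 + 67.008 - 44 = 48.48016

48.48016


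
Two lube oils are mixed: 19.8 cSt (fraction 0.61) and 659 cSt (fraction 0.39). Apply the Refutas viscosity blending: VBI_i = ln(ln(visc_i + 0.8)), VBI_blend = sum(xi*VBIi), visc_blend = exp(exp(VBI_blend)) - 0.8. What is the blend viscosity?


Refutas method: VBN_i = 14.534*ln(ln(visc_i + 0.8)) + 10.975, blended linearly by mass fraction; since VBN is linear in VBI_i = ln(ln(visc_i + 0.8)) and the fractions sum to 1, blend VBI directly: visc = exp(exp(VBI_blend)) - 0.8
VBI_1 = ln(ln(19.8 + 0.8)) = 1.10701
VBI_2 = ln(ln(659 + 0.8)) = 1.87056
VBI_blend = 0.61 * 1.10701 + 0.39 * 1.87056 = 1.40479
visc_blend = exp(exp(1.40479)) - 0.8 = 58.03

58.03 cSt


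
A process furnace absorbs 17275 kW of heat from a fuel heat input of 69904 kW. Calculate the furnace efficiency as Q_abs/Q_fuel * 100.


Furnace efficiency = Q_absorbed / Q_fuel * 100
= 17275 / 69904 * 100 = 24.71

24.71 %


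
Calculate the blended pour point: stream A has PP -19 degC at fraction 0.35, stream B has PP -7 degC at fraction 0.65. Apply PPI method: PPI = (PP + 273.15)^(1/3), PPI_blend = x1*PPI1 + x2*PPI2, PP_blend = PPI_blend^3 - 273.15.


PPI_1 = (-19 + 273.15)^(1/3) = 6.334272
PPI_2 = (-7 + 273.15)^(1/3) = 6.432436
PPI_blend = 0.35 * 6.334272 + 0.65 * 6.432436 = 6.398079
PP_blend = 6.398079^3 - 273.15 = 261.908 - 273.15 = -11.24

-11.24 degC


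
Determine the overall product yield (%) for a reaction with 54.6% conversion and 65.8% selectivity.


Overall yield = conversion (%) * selectivity (%) / 100
Conversion = 54.6%, Selectivity = 65.8%
Y = 54.6 * 65.8 / 100
= 35.9268 %

35.9268 %


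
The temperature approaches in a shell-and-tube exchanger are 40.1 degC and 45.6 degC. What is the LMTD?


LMTD = (dT1 - dT2) / ln(dT1/dT2)
= (40.1 - 45.6) / ln(40.1 / 45.6) = -5.5 / -0.128531 = 42.79

42.79 degC


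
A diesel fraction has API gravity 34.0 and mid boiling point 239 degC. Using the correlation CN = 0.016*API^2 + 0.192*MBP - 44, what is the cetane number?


CN = 0.016 * 34.0^2 + 0.192 * 239 - 44
CN = 18.496 + 45.888 - 44 = 20.384

20.384


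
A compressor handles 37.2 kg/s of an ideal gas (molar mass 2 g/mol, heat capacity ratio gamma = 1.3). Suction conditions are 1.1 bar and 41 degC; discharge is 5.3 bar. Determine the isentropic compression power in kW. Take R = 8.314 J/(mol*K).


Isentropic work: W = m*(gamma/(gamma-1))*(R*T1/MW)*((P2/P1)^((gamma-1)/gamma) - 1)
T1 = 41 + 273.15 = 314.15 K
Pressure ratio = 5.3 / 1.1 = 4.81818
Exponent = (1.3 - 1)/1.3 = 0.230769
(P2/P1)^exp - 1 = 4.81818^0.230769 - 1 = 0.437435
W = 37.2 * 1.3 / 0.3 * 8.314 * 314.15 / 2 * 0.437435 = 92090

92090 kW


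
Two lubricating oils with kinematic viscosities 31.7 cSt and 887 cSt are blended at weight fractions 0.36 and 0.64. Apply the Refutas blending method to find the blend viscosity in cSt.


Refutas method: VBN_i = 14.534*ln(ln(visc_i + 0.8)) + 10.975, blended linearly by mass fraction; since VBN is linear in VBI_i = ln(ln(visc_i + 0.8)) and the fractions sum to 1, blend VBI directly: visc = exp(exp(VBI_blend)) - 0.8
VBI_1 = ln(ln(31.7 + 0.8)) = 1.24739
VBI_2 = ln(ln(887 + 0.8)) = 1.91527
VBI_blend = 0.36 * 1.24739 + 0.64 * 1.91527 = 1.67483
visc_blend = exp(exp(1.67483)) - 0.8 = 207.3

207.3 cSt


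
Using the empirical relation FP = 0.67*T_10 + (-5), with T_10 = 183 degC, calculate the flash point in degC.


FP = 0.67 * 183 + (-5) = 117.61

117.61 degC


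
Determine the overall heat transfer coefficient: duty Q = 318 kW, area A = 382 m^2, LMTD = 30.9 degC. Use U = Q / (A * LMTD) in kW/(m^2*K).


From Q = U*A*LMTD, U = Q / (A * LMTD)
U = 318 / (382 * 30.9) = 318 / 11803.8 = 0.02694

0.02694 kW/(m^2*K)


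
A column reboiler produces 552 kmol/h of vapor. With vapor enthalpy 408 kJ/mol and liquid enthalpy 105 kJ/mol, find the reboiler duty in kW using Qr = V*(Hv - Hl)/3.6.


Qr = 552 * (408 - 105) / 3.6 = 552 * 303 / 3.6 = 46460

46460 kW


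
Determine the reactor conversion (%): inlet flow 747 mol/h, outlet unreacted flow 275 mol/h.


X = (F_in - F_out) / F_in * 100
Moles reacted = 747 - 275 = 472
X = 472 / 747 * 100
= 0.6319 * 100
= 63.19 %

63.19 %


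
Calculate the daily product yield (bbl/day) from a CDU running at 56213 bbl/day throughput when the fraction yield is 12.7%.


Crude throughput = 56213 bbl/day
Fraction yield = 12.7%
yield = throughput * fraction / 100
yield = 56213 * 12.7 / 100 = 7139.051

7139.051 bbl/day


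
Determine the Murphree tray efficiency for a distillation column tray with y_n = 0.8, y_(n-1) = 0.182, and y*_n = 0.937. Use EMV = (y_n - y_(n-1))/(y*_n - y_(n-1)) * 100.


Murphree vapor efficiency: EMV = (y_n - y_(n-1)) / (y*_n - y_(n-1)) * 100
EMV = (0.8 - 0.182) / (0.937 - 0.182) * 100 = 0.618 / 0.755 * 100 = 81.85

81.85 %


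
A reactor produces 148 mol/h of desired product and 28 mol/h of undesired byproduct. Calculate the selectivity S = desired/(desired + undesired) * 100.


Selectivity = desired / (desired + undesired) * 100
Total products = 148 + 28 = 176 mol/h
S = 148 / 176 * 100
= 0.8409 * 100
= 84.09 %

84.09 %


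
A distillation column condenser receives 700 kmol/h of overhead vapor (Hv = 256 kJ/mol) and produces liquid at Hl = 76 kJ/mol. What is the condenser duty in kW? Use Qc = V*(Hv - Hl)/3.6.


Qc = 700 * (256 - 76) / 3.6 = 700 * 180 / 3.6 = 35000

35000 kW


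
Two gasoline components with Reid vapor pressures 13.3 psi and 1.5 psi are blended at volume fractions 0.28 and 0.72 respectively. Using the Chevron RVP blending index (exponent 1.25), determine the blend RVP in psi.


Chevron index: RVP_blend = (sum xi*RVPi^1.25)^(1/1.25)
RVP^1.25 terms: 0.28 * 13.3^1.25 + 0.72 * 1.5^1.25 = 8.3069
RVP_blend = 8.3069^(1/1.25) = 5.439

5.439 psi


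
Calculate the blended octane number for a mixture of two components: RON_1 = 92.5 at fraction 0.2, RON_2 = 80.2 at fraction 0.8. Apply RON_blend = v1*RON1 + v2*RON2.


Linear blending: RON_blend = sum(vi * RONi)
Contribution 1: 0.2 * 92.5 = 18.5
Contribution 2: 0.8 * 80.2 = 64.16
RON_blend = 18.5 + 64.16 = 82.66

82.66


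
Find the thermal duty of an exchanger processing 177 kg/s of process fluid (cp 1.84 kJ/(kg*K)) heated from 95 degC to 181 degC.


Q = m_dot * cp * delta_T
delta_T = 181 - 95 = 86 K
Q = 177 * 1.84 * 86
= 325.68 * 86
= 28008.48 kW

28008.48 kW


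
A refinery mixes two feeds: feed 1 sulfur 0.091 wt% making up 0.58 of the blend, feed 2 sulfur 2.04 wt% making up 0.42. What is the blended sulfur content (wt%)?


Linear sulfur blending: S_blend = x1*S1 + x2*S2
Contribution 1: 0.58 * 0.091 = 0.05278 wt%
Contribution 2: 0.42 * 2.04 = 0.8568 wt%
S_blend = 0.05278 + 0.8568 = 0.90958

0.90958 wt%


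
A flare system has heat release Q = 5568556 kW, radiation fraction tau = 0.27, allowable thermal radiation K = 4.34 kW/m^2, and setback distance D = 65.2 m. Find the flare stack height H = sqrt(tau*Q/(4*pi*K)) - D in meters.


tau*Q/(4*pi*K) = 0.27 * 5568556 / (4 * pi * 4.34) = 27568.1
sqrt(27568.1) = 166.036
H = 166.036 - 65.2 = 100.8

100.8 m


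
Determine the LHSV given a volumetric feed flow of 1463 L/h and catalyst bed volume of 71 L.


LHSV = volumetric feed rate / catalyst volume
= 1463 L/h / 71 L
= 20.61 h^-1

20.61 h^-1


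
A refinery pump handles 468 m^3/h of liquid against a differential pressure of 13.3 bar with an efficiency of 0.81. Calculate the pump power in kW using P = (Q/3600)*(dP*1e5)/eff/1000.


Q = 468 / 3600 = 0.13 m^3/s
P = 0.13 * (13.3 * 1e5) / 0.81 / 1000 = 213.5

213.5 kW


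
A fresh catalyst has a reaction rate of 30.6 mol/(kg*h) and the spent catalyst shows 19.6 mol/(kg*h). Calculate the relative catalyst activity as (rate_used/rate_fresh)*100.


Activity (%) = (rate_used / rate_fresh) * 100
rate_used = 19.6, rate_fresh = 30.6
= (19.6 / 30.6) * 100
= 0.6405 * 100 = 64.05

64.05 %


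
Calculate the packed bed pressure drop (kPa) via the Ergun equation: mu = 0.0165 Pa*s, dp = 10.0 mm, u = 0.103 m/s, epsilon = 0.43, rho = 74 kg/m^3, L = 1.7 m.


dp = 10.0 mm = 0.01 m
Viscous term = 150*0.0165*0.103*(1-0.43)^2 / (0.01^2*0.43^3) = 10417.3
Inertial term = 1.75*74*0.103^2*(1-0.43) / (0.01*0.43^3) = 984.949
dP/L = 10417.3 + 984.949 = 11402.2 Pa/m
dP = 11402.2 * 1.7 / 1000 = 19.38 kPa

19.38 kPa


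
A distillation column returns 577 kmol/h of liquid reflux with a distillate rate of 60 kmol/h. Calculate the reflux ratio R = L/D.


Reflux ratio definition: R = L / D (liquid returned / distillate withdrawn)
L = 577 kmol/h, D = 60 kmol/h
R = 577 / 60 = 9.617

9.617


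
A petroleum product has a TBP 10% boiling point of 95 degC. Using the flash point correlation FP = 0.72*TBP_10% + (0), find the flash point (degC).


FP = 0.72 * 95 + (0) = 68.4

68.4 degC


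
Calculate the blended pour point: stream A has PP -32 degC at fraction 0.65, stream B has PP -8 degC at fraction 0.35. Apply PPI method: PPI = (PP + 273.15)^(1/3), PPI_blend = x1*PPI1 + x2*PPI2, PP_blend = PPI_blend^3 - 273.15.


PPI_1 = (-32 + 273.15)^(1/3) = 6.224375
PPI_2 = (-8 + 273.15)^(1/3) = 6.42437
PPI_blend = 0.65 * 6.224375 + 0.35 * 6.42437 = 6.294373
PP_blend = 6.294373^3 - 273.15 = 249.3776 - 273.15 = -23.77

-23.77 degC
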